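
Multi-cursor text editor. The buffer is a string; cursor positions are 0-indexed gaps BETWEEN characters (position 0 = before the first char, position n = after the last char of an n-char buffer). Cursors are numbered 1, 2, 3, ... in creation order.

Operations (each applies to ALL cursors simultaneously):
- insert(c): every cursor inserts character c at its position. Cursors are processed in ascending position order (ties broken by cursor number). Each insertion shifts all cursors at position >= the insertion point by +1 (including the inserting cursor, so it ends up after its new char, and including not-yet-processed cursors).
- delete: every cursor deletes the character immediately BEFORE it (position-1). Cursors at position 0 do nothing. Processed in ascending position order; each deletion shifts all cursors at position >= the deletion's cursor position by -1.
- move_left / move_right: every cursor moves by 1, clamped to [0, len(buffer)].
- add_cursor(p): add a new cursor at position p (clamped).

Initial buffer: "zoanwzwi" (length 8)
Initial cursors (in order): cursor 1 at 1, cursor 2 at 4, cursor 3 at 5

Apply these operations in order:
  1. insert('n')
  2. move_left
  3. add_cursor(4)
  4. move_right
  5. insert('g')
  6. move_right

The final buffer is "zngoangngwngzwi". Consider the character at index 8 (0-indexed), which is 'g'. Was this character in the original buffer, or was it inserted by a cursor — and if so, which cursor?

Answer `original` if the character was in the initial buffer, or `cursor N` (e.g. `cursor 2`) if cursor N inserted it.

Answer: cursor 2

Derivation:
After op 1 (insert('n')): buffer="znoannwnzwi" (len 11), cursors c1@2 c2@6 c3@8, authorship .1...2.3...
After op 2 (move_left): buffer="znoannwnzwi" (len 11), cursors c1@1 c2@5 c3@7, authorship .1...2.3...
After op 3 (add_cursor(4)): buffer="znoannwnzwi" (len 11), cursors c1@1 c4@4 c2@5 c3@7, authorship .1...2.3...
After op 4 (move_right): buffer="znoannwnzwi" (len 11), cursors c1@2 c4@5 c2@6 c3@8, authorship .1...2.3...
After op 5 (insert('g')): buffer="zngoangngwngzwi" (len 15), cursors c1@3 c4@7 c2@9 c3@12, authorship .11...422.33...
After op 6 (move_right): buffer="zngoangngwngzwi" (len 15), cursors c1@4 c4@8 c2@10 c3@13, authorship .11...422.33...
Authorship (.=original, N=cursor N): . 1 1 . . . 4 2 2 . 3 3 . . .
Index 8: author = 2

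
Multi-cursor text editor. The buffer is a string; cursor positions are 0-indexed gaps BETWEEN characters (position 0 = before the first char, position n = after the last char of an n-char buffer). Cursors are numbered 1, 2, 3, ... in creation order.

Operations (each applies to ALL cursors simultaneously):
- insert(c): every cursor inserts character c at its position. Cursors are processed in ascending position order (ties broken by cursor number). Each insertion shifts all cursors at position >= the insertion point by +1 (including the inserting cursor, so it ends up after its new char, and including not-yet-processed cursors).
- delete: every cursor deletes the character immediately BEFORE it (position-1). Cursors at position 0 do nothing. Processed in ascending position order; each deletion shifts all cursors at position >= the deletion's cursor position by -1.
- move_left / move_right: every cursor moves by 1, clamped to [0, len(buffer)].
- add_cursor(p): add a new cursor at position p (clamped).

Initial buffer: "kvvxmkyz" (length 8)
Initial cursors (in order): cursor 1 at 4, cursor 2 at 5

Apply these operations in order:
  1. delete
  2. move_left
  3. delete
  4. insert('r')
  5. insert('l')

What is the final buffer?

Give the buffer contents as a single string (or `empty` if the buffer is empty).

Answer: rrllvkyz

Derivation:
After op 1 (delete): buffer="kvvkyz" (len 6), cursors c1@3 c2@3, authorship ......
After op 2 (move_left): buffer="kvvkyz" (len 6), cursors c1@2 c2@2, authorship ......
After op 3 (delete): buffer="vkyz" (len 4), cursors c1@0 c2@0, authorship ....
After op 4 (insert('r')): buffer="rrvkyz" (len 6), cursors c1@2 c2@2, authorship 12....
After op 5 (insert('l')): buffer="rrllvkyz" (len 8), cursors c1@4 c2@4, authorship 1212....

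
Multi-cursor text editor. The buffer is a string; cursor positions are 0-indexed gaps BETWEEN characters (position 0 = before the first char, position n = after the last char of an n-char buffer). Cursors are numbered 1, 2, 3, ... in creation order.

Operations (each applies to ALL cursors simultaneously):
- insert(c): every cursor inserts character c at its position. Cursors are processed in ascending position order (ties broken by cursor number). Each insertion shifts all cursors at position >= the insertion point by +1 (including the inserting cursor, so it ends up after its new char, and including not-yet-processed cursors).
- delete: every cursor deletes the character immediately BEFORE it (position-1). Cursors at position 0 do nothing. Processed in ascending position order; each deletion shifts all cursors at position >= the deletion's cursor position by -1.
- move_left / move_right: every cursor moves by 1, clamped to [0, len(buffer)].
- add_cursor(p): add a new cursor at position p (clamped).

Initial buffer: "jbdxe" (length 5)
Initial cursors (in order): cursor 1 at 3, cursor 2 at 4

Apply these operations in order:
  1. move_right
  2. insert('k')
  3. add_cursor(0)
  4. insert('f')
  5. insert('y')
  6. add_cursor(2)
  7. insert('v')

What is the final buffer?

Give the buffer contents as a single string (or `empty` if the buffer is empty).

After op 1 (move_right): buffer="jbdxe" (len 5), cursors c1@4 c2@5, authorship .....
After op 2 (insert('k')): buffer="jbdxkek" (len 7), cursors c1@5 c2@7, authorship ....1.2
After op 3 (add_cursor(0)): buffer="jbdxkek" (len 7), cursors c3@0 c1@5 c2@7, authorship ....1.2
After op 4 (insert('f')): buffer="fjbdxkfekf" (len 10), cursors c3@1 c1@7 c2@10, authorship 3....11.22
After op 5 (insert('y')): buffer="fyjbdxkfyekfy" (len 13), cursors c3@2 c1@9 c2@13, authorship 33....111.222
After op 6 (add_cursor(2)): buffer="fyjbdxkfyekfy" (len 13), cursors c3@2 c4@2 c1@9 c2@13, authorship 33....111.222
After op 7 (insert('v')): buffer="fyvvjbdxkfyvekfyv" (len 17), cursors c3@4 c4@4 c1@12 c2@17, authorship 3334....1111.2222

Answer: fyvvjbdxkfyvekfyv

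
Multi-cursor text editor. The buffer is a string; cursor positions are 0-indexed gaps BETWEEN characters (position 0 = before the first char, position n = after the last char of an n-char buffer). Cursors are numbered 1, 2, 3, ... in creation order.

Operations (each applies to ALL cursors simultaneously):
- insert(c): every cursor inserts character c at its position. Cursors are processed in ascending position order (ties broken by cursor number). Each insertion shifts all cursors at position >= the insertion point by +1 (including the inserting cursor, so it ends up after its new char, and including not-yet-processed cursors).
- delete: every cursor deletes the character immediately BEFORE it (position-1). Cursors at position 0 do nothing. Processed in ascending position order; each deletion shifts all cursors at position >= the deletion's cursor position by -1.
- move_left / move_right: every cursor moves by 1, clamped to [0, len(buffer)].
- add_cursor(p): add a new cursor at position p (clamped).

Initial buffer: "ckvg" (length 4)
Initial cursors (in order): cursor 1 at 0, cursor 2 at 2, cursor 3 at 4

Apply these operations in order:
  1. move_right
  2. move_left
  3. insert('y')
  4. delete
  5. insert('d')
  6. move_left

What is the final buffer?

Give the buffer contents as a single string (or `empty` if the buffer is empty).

After op 1 (move_right): buffer="ckvg" (len 4), cursors c1@1 c2@3 c3@4, authorship ....
After op 2 (move_left): buffer="ckvg" (len 4), cursors c1@0 c2@2 c3@3, authorship ....
After op 3 (insert('y')): buffer="yckyvyg" (len 7), cursors c1@1 c2@4 c3@6, authorship 1..2.3.
After op 4 (delete): buffer="ckvg" (len 4), cursors c1@0 c2@2 c3@3, authorship ....
After op 5 (insert('d')): buffer="dckdvdg" (len 7), cursors c1@1 c2@4 c3@6, authorship 1..2.3.
After op 6 (move_left): buffer="dckdvdg" (len 7), cursors c1@0 c2@3 c3@5, authorship 1..2.3.

Answer: dckdvdg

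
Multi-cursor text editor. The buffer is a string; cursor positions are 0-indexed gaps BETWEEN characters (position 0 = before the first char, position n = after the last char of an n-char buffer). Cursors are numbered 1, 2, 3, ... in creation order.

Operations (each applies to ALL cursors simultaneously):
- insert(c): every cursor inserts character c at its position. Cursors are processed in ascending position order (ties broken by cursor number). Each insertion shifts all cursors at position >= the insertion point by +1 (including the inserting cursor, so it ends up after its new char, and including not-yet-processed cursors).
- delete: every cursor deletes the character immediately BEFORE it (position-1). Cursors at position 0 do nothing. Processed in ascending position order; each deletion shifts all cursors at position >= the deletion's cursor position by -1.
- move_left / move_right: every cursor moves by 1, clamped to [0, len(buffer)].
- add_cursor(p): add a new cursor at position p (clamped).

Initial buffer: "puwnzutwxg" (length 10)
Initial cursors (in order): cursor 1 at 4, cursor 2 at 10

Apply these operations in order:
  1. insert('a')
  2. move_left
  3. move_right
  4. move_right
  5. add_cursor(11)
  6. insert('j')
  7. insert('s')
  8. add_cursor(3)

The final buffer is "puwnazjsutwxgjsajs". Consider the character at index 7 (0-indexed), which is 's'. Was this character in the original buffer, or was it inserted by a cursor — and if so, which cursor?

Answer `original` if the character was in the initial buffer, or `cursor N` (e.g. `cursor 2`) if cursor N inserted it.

Answer: cursor 1

Derivation:
After op 1 (insert('a')): buffer="puwnazutwxga" (len 12), cursors c1@5 c2@12, authorship ....1......2
After op 2 (move_left): buffer="puwnazutwxga" (len 12), cursors c1@4 c2@11, authorship ....1......2
After op 3 (move_right): buffer="puwnazutwxga" (len 12), cursors c1@5 c2@12, authorship ....1......2
After op 4 (move_right): buffer="puwnazutwxga" (len 12), cursors c1@6 c2@12, authorship ....1......2
After op 5 (add_cursor(11)): buffer="puwnazutwxga" (len 12), cursors c1@6 c3@11 c2@12, authorship ....1......2
After op 6 (insert('j')): buffer="puwnazjutwxgjaj" (len 15), cursors c1@7 c3@13 c2@15, authorship ....1.1.....322
After op 7 (insert('s')): buffer="puwnazjsutwxgjsajs" (len 18), cursors c1@8 c3@15 c2@18, authorship ....1.11.....33222
After op 8 (add_cursor(3)): buffer="puwnazjsutwxgjsajs" (len 18), cursors c4@3 c1@8 c3@15 c2@18, authorship ....1.11.....33222
Authorship (.=original, N=cursor N): . . . . 1 . 1 1 . . . . . 3 3 2 2 2
Index 7: author = 1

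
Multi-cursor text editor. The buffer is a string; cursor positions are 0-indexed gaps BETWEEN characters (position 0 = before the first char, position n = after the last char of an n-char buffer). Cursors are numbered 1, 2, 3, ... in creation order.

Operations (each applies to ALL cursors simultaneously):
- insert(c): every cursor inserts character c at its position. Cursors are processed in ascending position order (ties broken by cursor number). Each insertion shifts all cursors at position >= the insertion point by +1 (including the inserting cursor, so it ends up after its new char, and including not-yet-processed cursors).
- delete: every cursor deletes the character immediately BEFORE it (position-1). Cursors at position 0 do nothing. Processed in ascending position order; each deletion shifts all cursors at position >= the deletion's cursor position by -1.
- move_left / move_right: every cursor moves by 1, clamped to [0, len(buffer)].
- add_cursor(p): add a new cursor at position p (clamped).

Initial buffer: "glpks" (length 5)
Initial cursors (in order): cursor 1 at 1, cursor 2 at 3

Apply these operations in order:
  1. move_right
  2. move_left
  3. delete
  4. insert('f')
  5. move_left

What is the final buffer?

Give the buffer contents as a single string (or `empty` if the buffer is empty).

Answer: flfks

Derivation:
After op 1 (move_right): buffer="glpks" (len 5), cursors c1@2 c2@4, authorship .....
After op 2 (move_left): buffer="glpks" (len 5), cursors c1@1 c2@3, authorship .....
After op 3 (delete): buffer="lks" (len 3), cursors c1@0 c2@1, authorship ...
After op 4 (insert('f')): buffer="flfks" (len 5), cursors c1@1 c2@3, authorship 1.2..
After op 5 (move_left): buffer="flfks" (len 5), cursors c1@0 c2@2, authorship 1.2..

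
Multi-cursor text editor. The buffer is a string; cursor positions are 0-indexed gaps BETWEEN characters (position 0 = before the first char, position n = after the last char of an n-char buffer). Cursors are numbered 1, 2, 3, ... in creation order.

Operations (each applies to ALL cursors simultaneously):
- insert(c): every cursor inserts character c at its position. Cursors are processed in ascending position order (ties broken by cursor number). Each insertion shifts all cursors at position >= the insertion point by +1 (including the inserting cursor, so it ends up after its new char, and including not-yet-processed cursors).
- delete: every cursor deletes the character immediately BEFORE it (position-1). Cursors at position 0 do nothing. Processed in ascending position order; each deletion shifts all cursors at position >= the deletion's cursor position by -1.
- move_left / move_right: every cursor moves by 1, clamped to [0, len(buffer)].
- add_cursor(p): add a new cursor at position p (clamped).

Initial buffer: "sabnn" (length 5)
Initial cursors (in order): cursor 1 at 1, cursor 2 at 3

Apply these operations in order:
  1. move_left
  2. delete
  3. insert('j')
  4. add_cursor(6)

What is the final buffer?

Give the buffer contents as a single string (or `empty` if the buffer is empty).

Answer: jsjbnn

Derivation:
After op 1 (move_left): buffer="sabnn" (len 5), cursors c1@0 c2@2, authorship .....
After op 2 (delete): buffer="sbnn" (len 4), cursors c1@0 c2@1, authorship ....
After op 3 (insert('j')): buffer="jsjbnn" (len 6), cursors c1@1 c2@3, authorship 1.2...
After op 4 (add_cursor(6)): buffer="jsjbnn" (len 6), cursors c1@1 c2@3 c3@6, authorship 1.2...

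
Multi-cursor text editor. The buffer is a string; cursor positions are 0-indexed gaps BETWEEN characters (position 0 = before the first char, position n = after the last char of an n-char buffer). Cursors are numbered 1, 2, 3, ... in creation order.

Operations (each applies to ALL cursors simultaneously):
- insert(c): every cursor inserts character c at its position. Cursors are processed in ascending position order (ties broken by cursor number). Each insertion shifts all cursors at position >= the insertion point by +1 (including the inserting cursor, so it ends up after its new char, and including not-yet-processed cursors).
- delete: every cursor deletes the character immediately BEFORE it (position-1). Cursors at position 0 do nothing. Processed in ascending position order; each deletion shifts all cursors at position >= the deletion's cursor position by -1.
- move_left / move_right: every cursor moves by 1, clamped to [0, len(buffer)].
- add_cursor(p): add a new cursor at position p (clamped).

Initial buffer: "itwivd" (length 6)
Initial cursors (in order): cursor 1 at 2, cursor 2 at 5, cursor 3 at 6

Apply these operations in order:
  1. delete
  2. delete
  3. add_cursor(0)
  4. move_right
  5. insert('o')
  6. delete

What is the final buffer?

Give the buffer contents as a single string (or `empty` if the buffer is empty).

Answer: empty

Derivation:
After op 1 (delete): buffer="iwi" (len 3), cursors c1@1 c2@3 c3@3, authorship ...
After op 2 (delete): buffer="" (len 0), cursors c1@0 c2@0 c3@0, authorship 
After op 3 (add_cursor(0)): buffer="" (len 0), cursors c1@0 c2@0 c3@0 c4@0, authorship 
After op 4 (move_right): buffer="" (len 0), cursors c1@0 c2@0 c3@0 c4@0, authorship 
After op 5 (insert('o')): buffer="oooo" (len 4), cursors c1@4 c2@4 c3@4 c4@4, authorship 1234
After op 6 (delete): buffer="" (len 0), cursors c1@0 c2@0 c3@0 c4@0, authorship 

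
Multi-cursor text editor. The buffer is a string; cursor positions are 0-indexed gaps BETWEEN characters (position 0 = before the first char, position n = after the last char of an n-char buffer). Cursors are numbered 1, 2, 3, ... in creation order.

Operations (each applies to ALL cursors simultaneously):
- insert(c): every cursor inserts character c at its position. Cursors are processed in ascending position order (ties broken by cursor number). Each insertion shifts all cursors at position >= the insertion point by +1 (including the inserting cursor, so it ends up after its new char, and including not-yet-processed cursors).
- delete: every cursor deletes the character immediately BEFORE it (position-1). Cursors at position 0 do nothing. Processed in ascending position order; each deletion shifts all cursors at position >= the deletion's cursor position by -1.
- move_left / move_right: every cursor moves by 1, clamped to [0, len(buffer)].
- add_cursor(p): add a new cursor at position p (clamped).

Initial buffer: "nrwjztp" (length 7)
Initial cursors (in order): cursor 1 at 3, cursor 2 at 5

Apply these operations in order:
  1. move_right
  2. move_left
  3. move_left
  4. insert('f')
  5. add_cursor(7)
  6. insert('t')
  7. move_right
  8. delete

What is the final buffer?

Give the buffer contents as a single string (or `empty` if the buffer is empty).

After op 1 (move_right): buffer="nrwjztp" (len 7), cursors c1@4 c2@6, authorship .......
After op 2 (move_left): buffer="nrwjztp" (len 7), cursors c1@3 c2@5, authorship .......
After op 3 (move_left): buffer="nrwjztp" (len 7), cursors c1@2 c2@4, authorship .......
After op 4 (insert('f')): buffer="nrfwjfztp" (len 9), cursors c1@3 c2@6, authorship ..1..2...
After op 5 (add_cursor(7)): buffer="nrfwjfztp" (len 9), cursors c1@3 c2@6 c3@7, authorship ..1..2...
After op 6 (insert('t')): buffer="nrftwjftzttp" (len 12), cursors c1@4 c2@8 c3@10, authorship ..11..22.3..
After op 7 (move_right): buffer="nrftwjftzttp" (len 12), cursors c1@5 c2@9 c3@11, authorship ..11..22.3..
After op 8 (delete): buffer="nrftjfttp" (len 9), cursors c1@4 c2@7 c3@8, authorship ..11.223.

Answer: nrftjfttp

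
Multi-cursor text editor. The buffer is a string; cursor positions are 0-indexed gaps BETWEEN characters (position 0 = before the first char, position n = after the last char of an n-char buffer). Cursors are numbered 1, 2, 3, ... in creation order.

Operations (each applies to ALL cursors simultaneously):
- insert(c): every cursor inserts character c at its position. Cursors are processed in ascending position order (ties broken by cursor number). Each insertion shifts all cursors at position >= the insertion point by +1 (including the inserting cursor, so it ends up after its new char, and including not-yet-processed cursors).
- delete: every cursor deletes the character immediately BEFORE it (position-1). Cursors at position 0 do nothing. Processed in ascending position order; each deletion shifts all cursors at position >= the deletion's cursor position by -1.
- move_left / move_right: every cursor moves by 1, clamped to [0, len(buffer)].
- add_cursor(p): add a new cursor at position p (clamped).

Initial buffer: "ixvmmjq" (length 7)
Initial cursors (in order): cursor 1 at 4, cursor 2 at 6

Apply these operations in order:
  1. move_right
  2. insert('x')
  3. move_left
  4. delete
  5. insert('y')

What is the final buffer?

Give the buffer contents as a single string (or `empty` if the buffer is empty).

After op 1 (move_right): buffer="ixvmmjq" (len 7), cursors c1@5 c2@7, authorship .......
After op 2 (insert('x')): buffer="ixvmmxjqx" (len 9), cursors c1@6 c2@9, authorship .....1..2
After op 3 (move_left): buffer="ixvmmxjqx" (len 9), cursors c1@5 c2@8, authorship .....1..2
After op 4 (delete): buffer="ixvmxjx" (len 7), cursors c1@4 c2@6, authorship ....1.2
After op 5 (insert('y')): buffer="ixvmyxjyx" (len 9), cursors c1@5 c2@8, authorship ....11.22

Answer: ixvmyxjyx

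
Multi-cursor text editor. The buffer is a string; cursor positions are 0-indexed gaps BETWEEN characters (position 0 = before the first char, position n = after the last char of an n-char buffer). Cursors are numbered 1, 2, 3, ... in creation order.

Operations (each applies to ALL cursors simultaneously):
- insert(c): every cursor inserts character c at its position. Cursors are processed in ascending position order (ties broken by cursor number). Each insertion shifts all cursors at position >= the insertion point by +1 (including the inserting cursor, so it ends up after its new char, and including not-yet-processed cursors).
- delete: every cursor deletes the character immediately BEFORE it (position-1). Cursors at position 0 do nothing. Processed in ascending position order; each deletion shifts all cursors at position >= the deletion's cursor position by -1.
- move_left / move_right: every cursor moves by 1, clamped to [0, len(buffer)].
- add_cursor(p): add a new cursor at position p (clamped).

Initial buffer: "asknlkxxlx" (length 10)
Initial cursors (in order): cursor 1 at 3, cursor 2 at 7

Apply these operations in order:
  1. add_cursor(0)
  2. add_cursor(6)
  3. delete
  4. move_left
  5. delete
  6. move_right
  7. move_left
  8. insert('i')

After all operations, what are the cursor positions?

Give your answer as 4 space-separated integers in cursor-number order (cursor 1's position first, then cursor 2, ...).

After op 1 (add_cursor(0)): buffer="asknlkxxlx" (len 10), cursors c3@0 c1@3 c2@7, authorship ..........
After op 2 (add_cursor(6)): buffer="asknlkxxlx" (len 10), cursors c3@0 c1@3 c4@6 c2@7, authorship ..........
After op 3 (delete): buffer="asnlxlx" (len 7), cursors c3@0 c1@2 c2@4 c4@4, authorship .......
After op 4 (move_left): buffer="asnlxlx" (len 7), cursors c3@0 c1@1 c2@3 c4@3, authorship .......
After op 5 (delete): buffer="lxlx" (len 4), cursors c1@0 c2@0 c3@0 c4@0, authorship ....
After op 6 (move_right): buffer="lxlx" (len 4), cursors c1@1 c2@1 c3@1 c4@1, authorship ....
After op 7 (move_left): buffer="lxlx" (len 4), cursors c1@0 c2@0 c3@0 c4@0, authorship ....
After op 8 (insert('i')): buffer="iiiilxlx" (len 8), cursors c1@4 c2@4 c3@4 c4@4, authorship 1234....

Answer: 4 4 4 4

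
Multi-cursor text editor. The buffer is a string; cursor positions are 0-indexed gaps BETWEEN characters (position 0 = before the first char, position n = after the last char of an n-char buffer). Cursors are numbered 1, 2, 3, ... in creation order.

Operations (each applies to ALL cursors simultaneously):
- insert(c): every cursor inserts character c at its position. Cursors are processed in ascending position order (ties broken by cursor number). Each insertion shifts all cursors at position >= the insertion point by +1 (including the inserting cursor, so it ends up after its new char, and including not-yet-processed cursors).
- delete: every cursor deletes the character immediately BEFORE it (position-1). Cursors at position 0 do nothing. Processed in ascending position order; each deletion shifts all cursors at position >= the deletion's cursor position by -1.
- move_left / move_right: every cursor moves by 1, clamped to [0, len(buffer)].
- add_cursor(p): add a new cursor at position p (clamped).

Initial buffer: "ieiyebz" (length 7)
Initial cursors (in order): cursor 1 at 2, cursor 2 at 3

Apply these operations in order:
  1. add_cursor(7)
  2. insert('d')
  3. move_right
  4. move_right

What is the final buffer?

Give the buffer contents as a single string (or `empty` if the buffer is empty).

Answer: iedidyebzd

Derivation:
After op 1 (add_cursor(7)): buffer="ieiyebz" (len 7), cursors c1@2 c2@3 c3@7, authorship .......
After op 2 (insert('d')): buffer="iedidyebzd" (len 10), cursors c1@3 c2@5 c3@10, authorship ..1.2....3
After op 3 (move_right): buffer="iedidyebzd" (len 10), cursors c1@4 c2@6 c3@10, authorship ..1.2....3
After op 4 (move_right): buffer="iedidyebzd" (len 10), cursors c1@5 c2@7 c3@10, authorship ..1.2....3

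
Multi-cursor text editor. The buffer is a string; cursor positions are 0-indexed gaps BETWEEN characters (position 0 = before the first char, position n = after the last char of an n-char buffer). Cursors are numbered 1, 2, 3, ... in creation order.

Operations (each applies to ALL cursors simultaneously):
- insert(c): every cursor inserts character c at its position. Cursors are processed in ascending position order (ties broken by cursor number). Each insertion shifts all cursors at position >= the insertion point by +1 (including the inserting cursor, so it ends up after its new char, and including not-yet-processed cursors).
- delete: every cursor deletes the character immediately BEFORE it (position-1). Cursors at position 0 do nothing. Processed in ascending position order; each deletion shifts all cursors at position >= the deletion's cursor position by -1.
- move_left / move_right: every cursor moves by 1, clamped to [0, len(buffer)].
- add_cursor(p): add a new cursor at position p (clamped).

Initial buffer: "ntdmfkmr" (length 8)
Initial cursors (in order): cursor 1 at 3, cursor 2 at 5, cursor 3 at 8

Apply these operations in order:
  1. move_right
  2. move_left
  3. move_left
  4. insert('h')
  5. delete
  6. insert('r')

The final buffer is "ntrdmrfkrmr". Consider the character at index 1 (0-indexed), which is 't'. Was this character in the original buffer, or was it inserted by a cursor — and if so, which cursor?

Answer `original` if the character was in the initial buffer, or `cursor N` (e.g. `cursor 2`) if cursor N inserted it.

Answer: original

Derivation:
After op 1 (move_right): buffer="ntdmfkmr" (len 8), cursors c1@4 c2@6 c3@8, authorship ........
After op 2 (move_left): buffer="ntdmfkmr" (len 8), cursors c1@3 c2@5 c3@7, authorship ........
After op 3 (move_left): buffer="ntdmfkmr" (len 8), cursors c1@2 c2@4 c3@6, authorship ........
After op 4 (insert('h')): buffer="nthdmhfkhmr" (len 11), cursors c1@3 c2@6 c3@9, authorship ..1..2..3..
After op 5 (delete): buffer="ntdmfkmr" (len 8), cursors c1@2 c2@4 c3@6, authorship ........
After op 6 (insert('r')): buffer="ntrdmrfkrmr" (len 11), cursors c1@3 c2@6 c3@9, authorship ..1..2..3..
Authorship (.=original, N=cursor N): . . 1 . . 2 . . 3 . .
Index 1: author = original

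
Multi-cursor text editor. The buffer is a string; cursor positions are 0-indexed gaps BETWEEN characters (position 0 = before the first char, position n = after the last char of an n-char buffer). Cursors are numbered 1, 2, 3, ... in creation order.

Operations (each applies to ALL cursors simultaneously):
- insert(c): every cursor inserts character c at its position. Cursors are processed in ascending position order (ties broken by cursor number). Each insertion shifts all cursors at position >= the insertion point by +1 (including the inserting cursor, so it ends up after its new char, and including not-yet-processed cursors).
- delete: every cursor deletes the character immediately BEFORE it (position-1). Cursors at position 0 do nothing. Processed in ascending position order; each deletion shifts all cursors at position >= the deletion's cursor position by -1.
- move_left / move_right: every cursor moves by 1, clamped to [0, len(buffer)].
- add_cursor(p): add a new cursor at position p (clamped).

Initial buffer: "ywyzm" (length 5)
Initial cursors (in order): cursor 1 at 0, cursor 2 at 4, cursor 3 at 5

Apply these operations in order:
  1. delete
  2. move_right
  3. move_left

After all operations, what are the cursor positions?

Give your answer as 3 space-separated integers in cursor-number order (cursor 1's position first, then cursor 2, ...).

After op 1 (delete): buffer="ywy" (len 3), cursors c1@0 c2@3 c3@3, authorship ...
After op 2 (move_right): buffer="ywy" (len 3), cursors c1@1 c2@3 c3@3, authorship ...
After op 3 (move_left): buffer="ywy" (len 3), cursors c1@0 c2@2 c3@2, authorship ...

Answer: 0 2 2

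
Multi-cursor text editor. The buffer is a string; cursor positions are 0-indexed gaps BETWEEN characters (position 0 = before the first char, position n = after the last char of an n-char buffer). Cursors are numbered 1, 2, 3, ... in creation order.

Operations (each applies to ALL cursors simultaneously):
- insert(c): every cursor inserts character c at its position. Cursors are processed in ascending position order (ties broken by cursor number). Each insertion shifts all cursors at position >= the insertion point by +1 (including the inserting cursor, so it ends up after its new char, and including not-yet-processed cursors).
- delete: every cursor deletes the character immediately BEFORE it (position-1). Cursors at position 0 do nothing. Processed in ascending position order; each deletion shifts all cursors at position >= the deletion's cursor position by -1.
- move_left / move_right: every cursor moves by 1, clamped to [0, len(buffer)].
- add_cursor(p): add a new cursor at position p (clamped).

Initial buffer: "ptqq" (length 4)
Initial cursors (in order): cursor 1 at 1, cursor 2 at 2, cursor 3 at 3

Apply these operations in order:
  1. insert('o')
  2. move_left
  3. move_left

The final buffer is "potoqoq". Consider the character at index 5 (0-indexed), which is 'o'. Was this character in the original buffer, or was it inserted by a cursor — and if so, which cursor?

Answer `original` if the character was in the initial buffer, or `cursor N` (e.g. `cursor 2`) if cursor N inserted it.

Answer: cursor 3

Derivation:
After op 1 (insert('o')): buffer="potoqoq" (len 7), cursors c1@2 c2@4 c3@6, authorship .1.2.3.
After op 2 (move_left): buffer="potoqoq" (len 7), cursors c1@1 c2@3 c3@5, authorship .1.2.3.
After op 3 (move_left): buffer="potoqoq" (len 7), cursors c1@0 c2@2 c3@4, authorship .1.2.3.
Authorship (.=original, N=cursor N): . 1 . 2 . 3 .
Index 5: author = 3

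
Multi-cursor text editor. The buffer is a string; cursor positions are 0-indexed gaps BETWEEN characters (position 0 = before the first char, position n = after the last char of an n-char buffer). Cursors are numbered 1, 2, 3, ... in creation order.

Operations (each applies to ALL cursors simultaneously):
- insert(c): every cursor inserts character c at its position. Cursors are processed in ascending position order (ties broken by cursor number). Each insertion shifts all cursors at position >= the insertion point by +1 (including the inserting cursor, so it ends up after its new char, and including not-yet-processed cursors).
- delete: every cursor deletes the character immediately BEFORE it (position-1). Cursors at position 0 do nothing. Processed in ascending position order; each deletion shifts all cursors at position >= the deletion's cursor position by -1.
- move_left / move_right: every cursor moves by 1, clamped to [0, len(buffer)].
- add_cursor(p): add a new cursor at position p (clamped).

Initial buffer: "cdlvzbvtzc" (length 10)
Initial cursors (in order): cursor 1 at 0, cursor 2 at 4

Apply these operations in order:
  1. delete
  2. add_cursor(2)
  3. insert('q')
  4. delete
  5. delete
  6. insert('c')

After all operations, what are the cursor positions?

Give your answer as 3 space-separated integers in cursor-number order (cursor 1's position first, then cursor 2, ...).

After op 1 (delete): buffer="cdlzbvtzc" (len 9), cursors c1@0 c2@3, authorship .........
After op 2 (add_cursor(2)): buffer="cdlzbvtzc" (len 9), cursors c1@0 c3@2 c2@3, authorship .........
After op 3 (insert('q')): buffer="qcdqlqzbvtzc" (len 12), cursors c1@1 c3@4 c2@6, authorship 1..3.2......
After op 4 (delete): buffer="cdlzbvtzc" (len 9), cursors c1@0 c3@2 c2@3, authorship .........
After op 5 (delete): buffer="czbvtzc" (len 7), cursors c1@0 c2@1 c3@1, authorship .......
After op 6 (insert('c')): buffer="cccczbvtzc" (len 10), cursors c1@1 c2@4 c3@4, authorship 1.23......

Answer: 1 4 4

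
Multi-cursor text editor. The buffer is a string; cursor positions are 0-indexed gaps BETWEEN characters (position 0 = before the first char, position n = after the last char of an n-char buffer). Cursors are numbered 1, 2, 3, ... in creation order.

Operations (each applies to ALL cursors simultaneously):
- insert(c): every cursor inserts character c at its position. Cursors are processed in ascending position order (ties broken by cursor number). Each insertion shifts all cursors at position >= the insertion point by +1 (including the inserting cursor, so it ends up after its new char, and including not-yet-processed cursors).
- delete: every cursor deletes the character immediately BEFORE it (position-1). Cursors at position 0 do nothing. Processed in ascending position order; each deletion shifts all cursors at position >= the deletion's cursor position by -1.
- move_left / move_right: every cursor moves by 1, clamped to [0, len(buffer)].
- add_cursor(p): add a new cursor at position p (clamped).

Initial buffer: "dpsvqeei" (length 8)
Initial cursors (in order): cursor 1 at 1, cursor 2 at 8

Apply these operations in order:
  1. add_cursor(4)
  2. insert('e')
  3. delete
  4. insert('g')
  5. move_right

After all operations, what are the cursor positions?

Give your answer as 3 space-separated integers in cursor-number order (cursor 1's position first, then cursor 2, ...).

Answer: 3 11 7

Derivation:
After op 1 (add_cursor(4)): buffer="dpsvqeei" (len 8), cursors c1@1 c3@4 c2@8, authorship ........
After op 2 (insert('e')): buffer="depsveqeeie" (len 11), cursors c1@2 c3@6 c2@11, authorship .1...3....2
After op 3 (delete): buffer="dpsvqeei" (len 8), cursors c1@1 c3@4 c2@8, authorship ........
After op 4 (insert('g')): buffer="dgpsvgqeeig" (len 11), cursors c1@2 c3@6 c2@11, authorship .1...3....2
After op 5 (move_right): buffer="dgpsvgqeeig" (len 11), cursors c1@3 c3@7 c2@11, authorship .1...3....2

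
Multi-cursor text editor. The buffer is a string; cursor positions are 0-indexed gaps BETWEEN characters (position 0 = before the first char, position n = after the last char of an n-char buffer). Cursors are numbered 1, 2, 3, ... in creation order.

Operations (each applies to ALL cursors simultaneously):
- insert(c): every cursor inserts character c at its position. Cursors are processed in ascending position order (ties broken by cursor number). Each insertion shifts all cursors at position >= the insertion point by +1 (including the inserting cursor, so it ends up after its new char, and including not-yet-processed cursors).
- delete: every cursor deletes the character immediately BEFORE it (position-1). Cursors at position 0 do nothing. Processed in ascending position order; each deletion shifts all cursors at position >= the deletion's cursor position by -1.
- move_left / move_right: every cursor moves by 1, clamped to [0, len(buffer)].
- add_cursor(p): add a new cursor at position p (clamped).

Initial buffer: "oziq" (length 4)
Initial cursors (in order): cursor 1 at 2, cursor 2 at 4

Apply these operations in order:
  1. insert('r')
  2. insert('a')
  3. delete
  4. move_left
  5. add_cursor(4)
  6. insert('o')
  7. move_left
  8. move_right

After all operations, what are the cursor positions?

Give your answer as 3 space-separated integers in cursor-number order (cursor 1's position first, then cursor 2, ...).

Answer: 3 8 6

Derivation:
After op 1 (insert('r')): buffer="ozriqr" (len 6), cursors c1@3 c2@6, authorship ..1..2
After op 2 (insert('a')): buffer="ozraiqra" (len 8), cursors c1@4 c2@8, authorship ..11..22
After op 3 (delete): buffer="ozriqr" (len 6), cursors c1@3 c2@6, authorship ..1..2
After op 4 (move_left): buffer="ozriqr" (len 6), cursors c1@2 c2@5, authorship ..1..2
After op 5 (add_cursor(4)): buffer="ozriqr" (len 6), cursors c1@2 c3@4 c2@5, authorship ..1..2
After op 6 (insert('o')): buffer="ozorioqor" (len 9), cursors c1@3 c3@6 c2@8, authorship ..11.3.22
After op 7 (move_left): buffer="ozorioqor" (len 9), cursors c1@2 c3@5 c2@7, authorship ..11.3.22
After op 8 (move_right): buffer="ozorioqor" (len 9), cursors c1@3 c3@6 c2@8, authorship ..11.3.22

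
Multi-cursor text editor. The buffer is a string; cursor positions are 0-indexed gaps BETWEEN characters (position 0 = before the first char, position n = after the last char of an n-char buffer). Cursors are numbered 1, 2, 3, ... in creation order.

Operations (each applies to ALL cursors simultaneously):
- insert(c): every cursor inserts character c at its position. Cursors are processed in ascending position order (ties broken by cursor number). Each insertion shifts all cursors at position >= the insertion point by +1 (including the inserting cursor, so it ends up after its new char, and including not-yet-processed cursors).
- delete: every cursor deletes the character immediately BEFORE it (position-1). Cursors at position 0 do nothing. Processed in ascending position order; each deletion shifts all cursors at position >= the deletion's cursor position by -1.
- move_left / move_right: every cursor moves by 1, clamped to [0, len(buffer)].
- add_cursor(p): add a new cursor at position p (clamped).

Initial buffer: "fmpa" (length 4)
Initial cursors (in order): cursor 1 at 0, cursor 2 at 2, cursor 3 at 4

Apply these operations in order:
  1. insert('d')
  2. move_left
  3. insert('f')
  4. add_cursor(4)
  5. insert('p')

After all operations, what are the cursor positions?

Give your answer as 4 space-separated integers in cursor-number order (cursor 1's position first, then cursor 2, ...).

After op 1 (insert('d')): buffer="dfmdpad" (len 7), cursors c1@1 c2@4 c3@7, authorship 1..2..3
After op 2 (move_left): buffer="dfmdpad" (len 7), cursors c1@0 c2@3 c3@6, authorship 1..2..3
After op 3 (insert('f')): buffer="fdfmfdpafd" (len 10), cursors c1@1 c2@5 c3@9, authorship 11..22..33
After op 4 (add_cursor(4)): buffer="fdfmfdpafd" (len 10), cursors c1@1 c4@4 c2@5 c3@9, authorship 11..22..33
After op 5 (insert('p')): buffer="fpdfmpfpdpafpd" (len 14), cursors c1@2 c4@6 c2@8 c3@13, authorship 111..4222..333

Answer: 2 8 13 6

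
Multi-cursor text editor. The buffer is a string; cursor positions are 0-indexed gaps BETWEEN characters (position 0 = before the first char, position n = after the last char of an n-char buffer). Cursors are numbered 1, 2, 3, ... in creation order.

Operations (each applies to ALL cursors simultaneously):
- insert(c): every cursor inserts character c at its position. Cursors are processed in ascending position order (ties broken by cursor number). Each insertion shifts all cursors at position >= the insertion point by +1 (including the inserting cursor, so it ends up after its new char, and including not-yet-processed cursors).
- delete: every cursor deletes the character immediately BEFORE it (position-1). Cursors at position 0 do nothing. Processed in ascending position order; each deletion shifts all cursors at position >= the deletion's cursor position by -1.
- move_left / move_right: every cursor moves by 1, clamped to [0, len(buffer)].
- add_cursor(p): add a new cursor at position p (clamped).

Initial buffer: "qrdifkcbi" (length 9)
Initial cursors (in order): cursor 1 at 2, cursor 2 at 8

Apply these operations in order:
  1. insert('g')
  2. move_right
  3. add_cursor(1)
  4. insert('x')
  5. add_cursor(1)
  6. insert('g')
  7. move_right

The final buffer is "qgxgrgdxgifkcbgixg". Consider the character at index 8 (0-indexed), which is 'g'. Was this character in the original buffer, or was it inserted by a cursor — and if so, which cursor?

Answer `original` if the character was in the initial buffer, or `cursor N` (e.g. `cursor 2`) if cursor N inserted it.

After op 1 (insert('g')): buffer="qrgdifkcbgi" (len 11), cursors c1@3 c2@10, authorship ..1......2.
After op 2 (move_right): buffer="qrgdifkcbgi" (len 11), cursors c1@4 c2@11, authorship ..1......2.
After op 3 (add_cursor(1)): buffer="qrgdifkcbgi" (len 11), cursors c3@1 c1@4 c2@11, authorship ..1......2.
After op 4 (insert('x')): buffer="qxrgdxifkcbgix" (len 14), cursors c3@2 c1@6 c2@14, authorship .3.1.1.....2.2
After op 5 (add_cursor(1)): buffer="qxrgdxifkcbgix" (len 14), cursors c4@1 c3@2 c1@6 c2@14, authorship .3.1.1.....2.2
After op 6 (insert('g')): buffer="qgxgrgdxgifkcbgixg" (len 18), cursors c4@2 c3@4 c1@9 c2@18, authorship .433.1.11.....2.22
After op 7 (move_right): buffer="qgxgrgdxgifkcbgixg" (len 18), cursors c4@3 c3@5 c1@10 c2@18, authorship .433.1.11.....2.22
Authorship (.=original, N=cursor N): . 4 3 3 . 1 . 1 1 . . . . . 2 . 2 2
Index 8: author = 1

Answer: cursor 1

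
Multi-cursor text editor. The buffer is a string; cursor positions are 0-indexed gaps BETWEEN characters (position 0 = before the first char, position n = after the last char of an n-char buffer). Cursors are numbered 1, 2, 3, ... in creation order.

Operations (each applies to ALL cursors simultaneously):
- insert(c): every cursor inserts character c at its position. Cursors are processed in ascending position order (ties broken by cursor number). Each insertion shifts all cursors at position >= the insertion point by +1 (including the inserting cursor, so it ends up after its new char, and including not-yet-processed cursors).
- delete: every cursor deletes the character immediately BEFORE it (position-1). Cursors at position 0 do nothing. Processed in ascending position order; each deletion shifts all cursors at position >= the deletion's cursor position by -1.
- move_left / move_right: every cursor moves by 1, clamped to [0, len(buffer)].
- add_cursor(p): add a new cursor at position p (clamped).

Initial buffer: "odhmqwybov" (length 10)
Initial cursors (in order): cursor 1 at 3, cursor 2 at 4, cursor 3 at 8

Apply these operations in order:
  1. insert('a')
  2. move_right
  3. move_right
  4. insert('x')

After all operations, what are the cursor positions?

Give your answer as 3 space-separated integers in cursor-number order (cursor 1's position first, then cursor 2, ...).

After op 1 (insert('a')): buffer="odhamaqwybaov" (len 13), cursors c1@4 c2@6 c3@11, authorship ...1.2....3..
After op 2 (move_right): buffer="odhamaqwybaov" (len 13), cursors c1@5 c2@7 c3@12, authorship ...1.2....3..
After op 3 (move_right): buffer="odhamaqwybaov" (len 13), cursors c1@6 c2@8 c3@13, authorship ...1.2....3..
After op 4 (insert('x')): buffer="odhamaxqwxybaovx" (len 16), cursors c1@7 c2@10 c3@16, authorship ...1.21..2..3..3

Answer: 7 10 16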